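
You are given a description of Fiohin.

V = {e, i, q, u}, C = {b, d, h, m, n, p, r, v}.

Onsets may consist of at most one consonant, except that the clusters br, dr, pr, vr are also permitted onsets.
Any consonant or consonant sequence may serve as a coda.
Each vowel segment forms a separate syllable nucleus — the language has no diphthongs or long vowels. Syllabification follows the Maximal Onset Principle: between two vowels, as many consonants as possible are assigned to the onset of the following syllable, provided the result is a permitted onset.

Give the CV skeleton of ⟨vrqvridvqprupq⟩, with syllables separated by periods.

Nuclei (vowels): q, i, q, u, q → 5 syllables.
σ1/σ2 boundary: cluster /vr/ — /vr/ is itself a permitted onset, so the whole cluster goes right; preceding coda = ∅.
σ2/σ3 boundary: /dv/ splits as /d/ + /v/ (/v/ is the longest suffix that is a licit onset).
σ3/σ4 boundary: /pr/ — entire cluster is a permitted onset → onset /pr/, coda ∅.
σ4/σ5 boundary: /p/ is a single consonant, so it becomes the next onset.
Result: vrq.vrid.vq.pru.pq.
Mapping each syllable to C/V: /vrq/ → CCV, /vrid/ → CCVC, /vq/ → CV, /pru/ → CCV, /pq/ → CV.

CCV.CCVC.CV.CCV.CV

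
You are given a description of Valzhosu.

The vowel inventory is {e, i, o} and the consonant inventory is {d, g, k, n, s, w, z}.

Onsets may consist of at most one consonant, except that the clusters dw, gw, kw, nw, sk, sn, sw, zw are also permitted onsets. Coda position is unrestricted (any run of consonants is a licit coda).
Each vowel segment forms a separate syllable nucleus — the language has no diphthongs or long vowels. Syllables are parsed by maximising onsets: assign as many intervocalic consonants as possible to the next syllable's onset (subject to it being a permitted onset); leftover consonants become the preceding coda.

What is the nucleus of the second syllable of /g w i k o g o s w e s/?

Nuclei (vowels): i, o, o, e → 4 syllables.
The second nucleus (vowel 2 from the left) is /o/.

o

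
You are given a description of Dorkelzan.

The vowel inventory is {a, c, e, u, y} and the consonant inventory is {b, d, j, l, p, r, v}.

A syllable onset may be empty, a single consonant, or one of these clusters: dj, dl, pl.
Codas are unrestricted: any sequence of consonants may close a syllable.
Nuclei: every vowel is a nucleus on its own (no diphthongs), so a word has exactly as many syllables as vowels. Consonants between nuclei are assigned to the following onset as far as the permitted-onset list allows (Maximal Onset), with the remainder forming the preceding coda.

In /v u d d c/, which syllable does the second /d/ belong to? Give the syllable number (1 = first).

Vowels present: u, c; each is a nucleus, giving 2 syllables.
Between /u/ (V1) and /c/ (V2): /dd/ — longest licit onset from the right is /d/, leaving /d/ as coda.
Syllabification: vud.dc.
The second /d/ is in the onset of syllable 2 (/dc/).

2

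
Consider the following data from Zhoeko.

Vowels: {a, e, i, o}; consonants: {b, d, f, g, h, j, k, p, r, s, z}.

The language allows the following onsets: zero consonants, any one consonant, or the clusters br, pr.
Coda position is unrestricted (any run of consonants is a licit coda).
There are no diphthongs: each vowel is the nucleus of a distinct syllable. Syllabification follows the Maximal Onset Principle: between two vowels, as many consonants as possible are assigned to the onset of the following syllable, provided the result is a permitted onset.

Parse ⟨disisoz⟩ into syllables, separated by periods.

di.si.soz

Nuclei (vowels): i, i, o → 3 syllables.
/i…i/ gap (V1→V2): just /s/ — single C goes to the following onset.
/i…o/ gap (V2→V3): /s/ → onset of the next syllable (single consonants are always licit onsets).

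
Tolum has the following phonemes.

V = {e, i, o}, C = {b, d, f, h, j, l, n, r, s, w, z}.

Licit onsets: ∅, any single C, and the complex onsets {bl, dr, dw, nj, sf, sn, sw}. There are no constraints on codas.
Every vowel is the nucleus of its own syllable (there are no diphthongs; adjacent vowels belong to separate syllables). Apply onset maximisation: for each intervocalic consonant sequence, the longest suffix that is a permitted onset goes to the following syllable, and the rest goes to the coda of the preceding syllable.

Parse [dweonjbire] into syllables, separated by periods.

The vowels are e, o, i, e — 4 nuclei, so 4 syllables.
V1 /e/ – V2 /o/: nothing intervenes; syllable break is V.V.
V2 /o/ – V3 /i/: /njb/; trying suffixes from longest down, /b/ is the first permitted one, so coda /nj/ | onset /b/.
V3 /i/ – V4 /e/: just /r/ — single C goes to the following onset.

dwe.onj.bi.re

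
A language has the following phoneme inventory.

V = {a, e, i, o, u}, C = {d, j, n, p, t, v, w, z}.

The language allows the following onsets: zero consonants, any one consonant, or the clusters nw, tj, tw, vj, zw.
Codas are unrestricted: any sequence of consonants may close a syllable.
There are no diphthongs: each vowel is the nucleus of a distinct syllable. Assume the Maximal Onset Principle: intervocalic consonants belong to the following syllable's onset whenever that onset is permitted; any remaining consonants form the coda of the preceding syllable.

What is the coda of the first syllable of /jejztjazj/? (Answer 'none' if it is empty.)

Vowels present: e, a; each is a nucleus, giving 2 syllables.
V1 /e/ – V2 /a/: /jztj/ splits as /jz/ + /tj/ (/tj/ is the longest suffix that is a licit onset).
Result: jejz.tjazj.
Syllable 1 is /jejz/: onset /j/, nucleus /e/, coda /jz/.

jz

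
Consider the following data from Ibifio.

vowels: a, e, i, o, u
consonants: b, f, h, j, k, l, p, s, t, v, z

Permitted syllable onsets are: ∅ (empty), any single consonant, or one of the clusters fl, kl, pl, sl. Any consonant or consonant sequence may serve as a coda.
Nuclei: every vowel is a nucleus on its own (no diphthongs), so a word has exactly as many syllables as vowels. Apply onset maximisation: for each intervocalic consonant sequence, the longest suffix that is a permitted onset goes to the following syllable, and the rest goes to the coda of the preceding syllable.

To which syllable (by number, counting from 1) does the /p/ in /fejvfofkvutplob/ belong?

Nuclei (vowels): e, o, u, o → 4 syllables.
Between /e/ (V1) and /o/ (V2): /jvf/ splits as /jv/ + /f/ (/f/ is the longest suffix that is a licit onset).
Between /o/ (V2) and /u/ (V3): /fkv/; trying suffixes from longest down, /v/ is the first permitted one, so coda /fk/ | onset /v/.
Between /u/ (V3) and /o/ (V4): /tpl/; trying suffixes from longest down, /pl/ is the first permitted one, so coda /t/ | onset /pl/.
So the parse is fejv.fofk.vut.plob.
The /p/ is in the onset of syllable 4 (/plob/).

4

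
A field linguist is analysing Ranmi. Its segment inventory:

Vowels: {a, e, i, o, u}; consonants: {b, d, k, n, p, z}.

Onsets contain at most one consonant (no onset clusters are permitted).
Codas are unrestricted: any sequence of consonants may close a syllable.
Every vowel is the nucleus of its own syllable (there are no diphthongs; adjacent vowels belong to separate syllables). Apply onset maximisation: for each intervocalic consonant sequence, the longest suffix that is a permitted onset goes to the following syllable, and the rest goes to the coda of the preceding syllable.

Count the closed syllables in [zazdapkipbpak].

Nuclei (vowels): a, a, i, a → 4 syllables.
/a…a/ gap (V1→V2): /zd/; trying suffixes from longest down, /d/ is the first permitted one, so coda /z/ | onset /d/.
/a…i/ gap (V2→V3): /pk/; trying suffixes from longest down, /k/ is the first permitted one, so coda /p/ | onset /k/.
/i…a/ gap (V3→V4): /pbp/ splits as /pb/ + /p/ (/p/ is the longest suffix that is a licit onset).
Syllabification: zaz.dap.kipb.pak.
Classifying each syllable: /zaz/ (closed), /dap/ (closed), /kipb/ (closed), /pak/ (closed).
Closed syllables: 4.

4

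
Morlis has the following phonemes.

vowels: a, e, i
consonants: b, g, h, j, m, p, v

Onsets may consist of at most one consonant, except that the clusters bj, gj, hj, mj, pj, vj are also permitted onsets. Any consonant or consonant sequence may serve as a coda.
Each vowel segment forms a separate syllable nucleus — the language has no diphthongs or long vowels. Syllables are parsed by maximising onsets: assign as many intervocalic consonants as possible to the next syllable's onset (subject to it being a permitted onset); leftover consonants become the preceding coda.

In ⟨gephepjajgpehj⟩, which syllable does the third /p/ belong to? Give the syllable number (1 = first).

Nuclei (vowels): e, e, a, e → 4 syllables.
σ1/σ2 boundary: cluster /ph/ — the longest permitted-onset suffix is /h/; onset = /h/, preceding coda = /p/.
σ2/σ3 boundary: cluster /pj/ — /pj/ is itself a permitted onset, so the whole cluster goes right; preceding coda = ∅.
σ3/σ4 boundary: /jgp/; trying suffixes from longest down, /p/ is the first permitted one, so coda /jg/ | onset /p/.
So the parse is gep.he.pjajg.pehj.
The third /p/ is in the onset of syllable 4 (/pehj/).

4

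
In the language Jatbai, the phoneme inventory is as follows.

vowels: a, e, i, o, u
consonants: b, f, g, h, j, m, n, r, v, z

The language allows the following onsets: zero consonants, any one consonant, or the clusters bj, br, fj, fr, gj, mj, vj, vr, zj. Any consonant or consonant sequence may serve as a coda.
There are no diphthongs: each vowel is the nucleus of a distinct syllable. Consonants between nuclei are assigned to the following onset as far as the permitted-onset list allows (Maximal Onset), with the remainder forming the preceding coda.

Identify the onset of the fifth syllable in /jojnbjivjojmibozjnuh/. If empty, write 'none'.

Nuclei (vowels): o, i, o, i, o, u → 6 syllables.
/o…i/ gap (V1→V2): cluster /jnbj/ — the longest permitted-onset suffix is /bj/; onset = /bj/, preceding coda = /jn/.
/i…o/ gap (V2→V3): /vj/ — entire cluster is a permitted onset → onset /vj/, coda ∅.
/o…i/ gap (V3→V4): /jm/ — longest licit onset from the right is /m/, leaving /j/ as coda.
/i…o/ gap (V4→V5): /b/ is a single consonant, so it becomes the next onset.
/o…u/ gap (V5→V6): /zjn/ splits as /zj/ + /n/ (/n/ is the longest suffix that is a licit onset).
Syllabification: jojn.bji.vjoj.mi.bozj.nuh.
Syllable 5 is /bozj/: onset /b/, nucleus /o/, coda /zj/.

b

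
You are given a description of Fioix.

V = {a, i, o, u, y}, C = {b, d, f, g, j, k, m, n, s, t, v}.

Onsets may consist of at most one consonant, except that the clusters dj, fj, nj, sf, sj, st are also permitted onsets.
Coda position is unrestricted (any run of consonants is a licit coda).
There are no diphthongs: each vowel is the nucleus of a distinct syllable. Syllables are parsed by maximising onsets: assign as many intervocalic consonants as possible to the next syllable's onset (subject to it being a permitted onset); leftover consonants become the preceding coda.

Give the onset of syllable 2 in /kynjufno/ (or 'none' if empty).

Vowels present: y, u, o; each is a nucleus, giving 3 syllables.
V1 /y/ – V2 /u/: /nj/ — entire cluster is a permitted onset → onset /nj/, coda ∅.
V2 /u/ – V3 /o/: /fn/; trying suffixes from longest down, /n/ is the first permitted one, so coda /f/ | onset /n/.
Result: ky.njuf.no.
Syllable 2 is /njuf/: onset /nj/, nucleus /u/, coda /f/.

nj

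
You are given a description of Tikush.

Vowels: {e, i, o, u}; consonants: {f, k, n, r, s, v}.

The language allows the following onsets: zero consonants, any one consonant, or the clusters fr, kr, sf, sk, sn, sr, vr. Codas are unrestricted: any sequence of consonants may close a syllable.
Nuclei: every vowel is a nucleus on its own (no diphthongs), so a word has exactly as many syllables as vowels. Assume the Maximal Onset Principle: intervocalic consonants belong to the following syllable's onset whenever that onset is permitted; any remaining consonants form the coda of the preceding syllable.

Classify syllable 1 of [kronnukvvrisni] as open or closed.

closed

Nuclei (vowels): o, u, i, i → 4 syllables.
/o…u/ gap (V1→V2): /nn/; trying suffixes from longest down, /n/ is the first permitted one, so coda /n/ | onset /n/.
/u…i/ gap (V2→V3): /kvvr/ — longest licit onset from the right is /vr/, leaving /kv/ as coda.
/i…i/ gap (V3→V4): /sn/ — entire cluster is a permitted onset → onset /sn/, coda ∅.
So the parse is kron.nukv.vri.sni.
Syllable 1 is /kron/ with coda /n/, so it is closed.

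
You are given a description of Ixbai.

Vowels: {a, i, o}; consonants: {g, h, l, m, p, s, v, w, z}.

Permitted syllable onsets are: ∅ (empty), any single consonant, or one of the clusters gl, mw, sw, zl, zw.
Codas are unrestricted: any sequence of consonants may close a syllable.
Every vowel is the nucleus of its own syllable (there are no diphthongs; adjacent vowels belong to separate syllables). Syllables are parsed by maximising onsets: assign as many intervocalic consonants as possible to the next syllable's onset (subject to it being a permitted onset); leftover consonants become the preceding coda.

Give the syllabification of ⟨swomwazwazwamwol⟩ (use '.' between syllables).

Vowels present: o, a, a, a, o; each is a nucleus, giving 5 syllables.
V1 /o/ – V2 /a/: /mw/ is a licit onset in full, so it all attaches to the next syllable.
V2 /a/ – V3 /a/: cluster /zw/ — /zw/ is itself a permitted onset, so the whole cluster goes right; preceding coda = ∅.
V3 /a/ – V4 /a/: cluster /zw/ — /zw/ is itself a permitted onset, so the whole cluster goes right; preceding coda = ∅.
V4 /a/ – V5 /o/: /mw/ — entire cluster is a permitted onset → onset /mw/, coda ∅.

swo.mwa.zwa.zwa.mwol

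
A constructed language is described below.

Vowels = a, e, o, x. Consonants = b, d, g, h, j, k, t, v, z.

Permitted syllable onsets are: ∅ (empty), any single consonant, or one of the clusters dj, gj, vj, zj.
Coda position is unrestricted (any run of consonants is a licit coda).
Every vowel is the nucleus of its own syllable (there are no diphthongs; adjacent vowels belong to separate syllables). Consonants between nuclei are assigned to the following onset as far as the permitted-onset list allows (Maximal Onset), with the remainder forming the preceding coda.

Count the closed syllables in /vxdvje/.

Nuclei (vowels): x, e → 2 syllables.
σ1/σ2 boundary: /dvj/; trying suffixes from longest down, /vj/ is the first permitted one, so coda /d/ | onset /vj/.
Putting it together: vxd.vje.
Classifying each syllable: /vxd/ (closed), /vje/ (open).
Closed syllables: 1.

1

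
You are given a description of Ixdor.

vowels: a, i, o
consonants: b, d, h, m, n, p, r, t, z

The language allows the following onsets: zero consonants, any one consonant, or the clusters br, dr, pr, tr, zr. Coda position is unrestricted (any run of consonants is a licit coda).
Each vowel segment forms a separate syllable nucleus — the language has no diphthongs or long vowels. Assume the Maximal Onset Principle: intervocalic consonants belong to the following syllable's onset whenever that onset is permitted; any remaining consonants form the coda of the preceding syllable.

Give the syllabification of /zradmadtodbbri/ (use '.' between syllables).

The vowels are a, a, o, i — 4 nuclei, so 4 syllables.
σ1/σ2 boundary: /dm/; trying suffixes from longest down, /m/ is the first permitted one, so coda /d/ | onset /m/.
σ2/σ3 boundary: cluster /dt/ — the longest permitted-onset suffix is /t/; onset = /t/, preceding coda = /d/.
σ3/σ4 boundary: cluster /dbbr/ — the longest permitted-onset suffix is /br/; onset = /br/, preceding coda = /db/.

zrad.mad.todb.bri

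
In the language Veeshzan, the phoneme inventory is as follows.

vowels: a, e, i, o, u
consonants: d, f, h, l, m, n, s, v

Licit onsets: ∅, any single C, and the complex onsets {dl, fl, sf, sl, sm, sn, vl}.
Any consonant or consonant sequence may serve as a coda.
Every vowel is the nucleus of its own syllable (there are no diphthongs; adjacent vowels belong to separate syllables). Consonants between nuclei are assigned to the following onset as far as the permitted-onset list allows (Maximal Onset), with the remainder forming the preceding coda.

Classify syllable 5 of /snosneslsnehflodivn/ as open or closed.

Vowels present: o, e, e, o, i; each is a nucleus, giving 5 syllables.
V1 /o/ – V2 /e/: /sn/ — entire cluster is a permitted onset → onset /sn/, coda ∅.
V2 /e/ – V3 /e/: cluster /slsn/ — the longest permitted-onset suffix is /sn/; onset = /sn/, preceding coda = /sl/.
V3 /e/ – V4 /o/: /hfl/; trying suffixes from longest down, /fl/ is the first permitted one, so coda /h/ | onset /fl/.
V4 /o/ – V5 /i/: /d/ → onset of the next syllable (single consonants are always licit onsets).
Syllabification: sno.snesl.sneh.flo.divn.
Syllable 5 is /divn/ with coda /vn/, so it is closed.

closed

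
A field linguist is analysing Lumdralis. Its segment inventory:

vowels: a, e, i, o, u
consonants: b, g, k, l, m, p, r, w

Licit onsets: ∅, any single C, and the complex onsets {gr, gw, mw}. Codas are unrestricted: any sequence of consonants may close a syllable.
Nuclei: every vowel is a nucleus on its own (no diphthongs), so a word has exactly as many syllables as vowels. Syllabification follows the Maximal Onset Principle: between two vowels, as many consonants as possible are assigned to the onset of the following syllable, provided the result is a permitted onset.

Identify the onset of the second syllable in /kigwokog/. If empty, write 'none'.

Vowels present: i, o, o; each is a nucleus, giving 3 syllables.
V1 /i/ – V2 /o/: /gw/ — entire cluster is a permitted onset → onset /gw/, coda ∅.
V2 /o/ – V3 /o/: /k/ → onset of the next syllable (single consonants are always licit onsets).
So the parse is ki.gwo.kog.
Syllable 2 is /gwo/: onset /gw/, nucleus /o/, coda ∅.

gw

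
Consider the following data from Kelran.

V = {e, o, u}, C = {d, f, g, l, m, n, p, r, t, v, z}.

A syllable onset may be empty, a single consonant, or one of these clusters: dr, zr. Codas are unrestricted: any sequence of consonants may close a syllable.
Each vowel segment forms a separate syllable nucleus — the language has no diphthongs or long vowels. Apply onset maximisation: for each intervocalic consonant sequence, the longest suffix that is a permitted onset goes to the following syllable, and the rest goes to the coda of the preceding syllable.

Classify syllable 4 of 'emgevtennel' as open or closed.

Nuclei (vowels): e, e, e, e → 4 syllables.
V1 /e/ – V2 /e/: /mg/ — longest licit onset from the right is /g/, leaving /m/ as coda.
V2 /e/ – V3 /e/: /vt/ — longest licit onset from the right is /t/, leaving /v/ as coda.
V3 /e/ – V4 /e/: /nn/ — longest licit onset from the right is /n/, leaving /n/ as coda.
Putting it together: em.gev.ten.nel.
Syllable 4 is /nel/ with coda /l/, so it is closed.

closed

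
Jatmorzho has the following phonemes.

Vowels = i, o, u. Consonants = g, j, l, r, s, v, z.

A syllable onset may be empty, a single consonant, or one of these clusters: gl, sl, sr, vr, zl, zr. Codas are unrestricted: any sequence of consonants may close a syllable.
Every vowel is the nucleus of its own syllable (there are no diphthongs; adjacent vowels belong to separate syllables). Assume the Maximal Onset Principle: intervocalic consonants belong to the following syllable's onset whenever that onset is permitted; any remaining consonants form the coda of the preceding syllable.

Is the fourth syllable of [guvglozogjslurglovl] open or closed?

Vowels present: u, o, o, u, o; each is a nucleus, giving 5 syllables.
V1 /u/ – V2 /o/: cluster /vgl/ — the longest permitted-onset suffix is /gl/; onset = /gl/, preceding coda = /v/.
V2 /o/ – V3 /o/: /z/ is a single consonant, so it becomes the next onset.
V3 /o/ – V4 /u/: /gjsl/ splits as /gj/ + /sl/ (/sl/ is the longest suffix that is a licit onset).
V4 /u/ – V5 /o/: /rgl/ — longest licit onset from the right is /gl/, leaving /r/ as coda.
So the parse is guv.glo.zogj.slur.glovl.
Syllable 4 is /slur/ with coda /r/, so it is closed.

closed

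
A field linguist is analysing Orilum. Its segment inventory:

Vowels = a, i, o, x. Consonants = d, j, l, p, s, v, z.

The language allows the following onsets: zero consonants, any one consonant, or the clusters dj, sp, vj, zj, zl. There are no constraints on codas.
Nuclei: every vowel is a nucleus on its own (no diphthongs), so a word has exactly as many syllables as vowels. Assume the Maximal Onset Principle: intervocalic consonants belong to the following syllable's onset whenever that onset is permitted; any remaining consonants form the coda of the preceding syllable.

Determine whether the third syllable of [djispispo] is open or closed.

The vowels are i, i, o — 3 nuclei, so 3 syllables.
/i…i/ gap (V1→V2): cluster /sp/ — /sp/ is itself a permitted onset, so the whole cluster goes right; preceding coda = ∅.
/i…o/ gap (V2→V3): cluster /sp/ — /sp/ is itself a permitted onset, so the whole cluster goes right; preceding coda = ∅.
Syllabification: dji.spi.spo.
Syllable 3 is /spo/; it ends in its nucleus with no coda, so it is open.

open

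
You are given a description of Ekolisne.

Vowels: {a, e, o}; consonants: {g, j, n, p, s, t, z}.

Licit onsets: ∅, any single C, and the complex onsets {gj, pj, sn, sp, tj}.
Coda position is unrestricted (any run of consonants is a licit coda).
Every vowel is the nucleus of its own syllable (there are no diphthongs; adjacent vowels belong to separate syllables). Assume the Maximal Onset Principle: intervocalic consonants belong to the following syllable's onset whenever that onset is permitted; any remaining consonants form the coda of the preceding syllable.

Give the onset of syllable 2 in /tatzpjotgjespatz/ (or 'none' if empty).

Nuclei (vowels): a, o, e, a → 4 syllables.
/a…o/ gap (V1→V2): /tzpj/; trying suffixes from longest down, /pj/ is the first permitted one, so coda /tz/ | onset /pj/.
/o…e/ gap (V2→V3): /tgj/ splits as /t/ + /gj/ (/gj/ is the longest suffix that is a licit onset).
/e…a/ gap (V3→V4): /sp/ — entire cluster is a permitted onset → onset /sp/, coda ∅.
So the parse is tatz.pjot.gje.spatz.
Syllable 2 is /pjot/: onset /pj/, nucleus /o/, coda /t/.

pj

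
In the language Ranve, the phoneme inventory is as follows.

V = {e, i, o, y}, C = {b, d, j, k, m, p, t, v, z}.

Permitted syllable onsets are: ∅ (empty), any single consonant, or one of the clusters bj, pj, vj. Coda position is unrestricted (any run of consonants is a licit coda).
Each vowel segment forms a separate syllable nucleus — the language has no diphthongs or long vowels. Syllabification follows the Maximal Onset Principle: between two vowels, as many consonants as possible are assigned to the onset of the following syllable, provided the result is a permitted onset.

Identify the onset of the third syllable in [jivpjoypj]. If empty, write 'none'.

none

The vowels are i, o, y — 3 nuclei, so 3 syllables.
V1 /i/ – V2 /o/: cluster /vpj/ — the longest permitted-onset suffix is /pj/; onset = /pj/, preceding coda = /v/.
V2 /o/ – V3 /y/: hiatus — the boundary sits between the two vowels.
Syllabification: jiv.pjo.ypj.
Syllable 3 is /ypj/: onset ∅, nucleus /y/, coda /pj/.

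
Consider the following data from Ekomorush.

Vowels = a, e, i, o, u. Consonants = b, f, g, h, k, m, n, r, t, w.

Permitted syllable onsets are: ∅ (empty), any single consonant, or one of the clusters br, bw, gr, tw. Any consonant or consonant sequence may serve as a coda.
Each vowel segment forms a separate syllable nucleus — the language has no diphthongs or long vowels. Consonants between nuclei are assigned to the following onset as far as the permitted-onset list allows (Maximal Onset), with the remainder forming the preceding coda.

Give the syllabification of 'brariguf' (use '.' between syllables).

bra.ri.guf

The vowels are a, i, u — 3 nuclei, so 3 syllables.
Between /a/ (V1) and /i/ (V2): /r/ → onset of the next syllable (single consonants are always licit onsets).
Between /i/ (V2) and /u/ (V3): /g/ → onset of the next syllable (single consonants are always licit onsets).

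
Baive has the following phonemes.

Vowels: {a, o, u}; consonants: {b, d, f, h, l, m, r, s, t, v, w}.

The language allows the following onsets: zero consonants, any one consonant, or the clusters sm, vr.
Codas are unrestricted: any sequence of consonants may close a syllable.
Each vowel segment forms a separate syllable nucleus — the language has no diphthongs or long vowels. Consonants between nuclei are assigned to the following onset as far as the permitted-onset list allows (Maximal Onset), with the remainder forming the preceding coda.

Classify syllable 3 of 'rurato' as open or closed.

Nuclei (vowels): u, a, o → 3 syllables.
Between /u/ (V1) and /a/ (V2): just /r/ — single C goes to the following onset.
Between /a/ (V2) and /o/ (V3): /t/ → onset of the next syllable (single consonants are always licit onsets).
Putting it together: ru.ra.to.
Syllable 3 is /to/; it ends in its nucleus with no coda, so it is open.

open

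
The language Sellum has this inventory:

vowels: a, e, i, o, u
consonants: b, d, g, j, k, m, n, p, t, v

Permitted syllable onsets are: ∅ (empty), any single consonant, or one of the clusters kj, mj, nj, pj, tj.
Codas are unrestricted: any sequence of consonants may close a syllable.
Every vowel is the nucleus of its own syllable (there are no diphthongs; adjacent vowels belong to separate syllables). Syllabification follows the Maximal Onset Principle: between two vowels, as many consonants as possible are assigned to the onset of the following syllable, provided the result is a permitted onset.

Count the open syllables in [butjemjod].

Nuclei (vowels): u, e, o → 3 syllables.
V1 /u/ – V2 /e/: /tj/ — entire cluster is a permitted onset → onset /tj/, coda ∅.
V2 /e/ – V3 /o/: cluster /mj/ — /mj/ is itself a permitted onset, so the whole cluster goes right; preceding coda = ∅.
So the parse is bu.tje.mjod.
Classifying each syllable: /bu/ (open), /tje/ (open), /mjod/ (closed).
Open syllables: 2.

2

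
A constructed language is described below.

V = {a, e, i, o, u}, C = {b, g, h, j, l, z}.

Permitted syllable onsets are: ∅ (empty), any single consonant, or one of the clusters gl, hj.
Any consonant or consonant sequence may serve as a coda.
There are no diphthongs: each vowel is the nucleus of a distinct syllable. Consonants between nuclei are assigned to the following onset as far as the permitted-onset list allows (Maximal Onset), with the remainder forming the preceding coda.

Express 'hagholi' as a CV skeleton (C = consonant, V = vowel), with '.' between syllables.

CVC.CV.CV

Nuclei (vowels): a, o, i → 3 syllables.
Between /a/ (V1) and /o/ (V2): /gh/ — longest licit onset from the right is /h/, leaving /g/ as coda.
Between /o/ (V2) and /i/ (V3): /l/ → onset of the next syllable (single consonants are always licit onsets).
Syllabification: hag.ho.li.
Mapping each syllable to C/V: /hag/ → CVC, /ho/ → CV, /li/ → CV.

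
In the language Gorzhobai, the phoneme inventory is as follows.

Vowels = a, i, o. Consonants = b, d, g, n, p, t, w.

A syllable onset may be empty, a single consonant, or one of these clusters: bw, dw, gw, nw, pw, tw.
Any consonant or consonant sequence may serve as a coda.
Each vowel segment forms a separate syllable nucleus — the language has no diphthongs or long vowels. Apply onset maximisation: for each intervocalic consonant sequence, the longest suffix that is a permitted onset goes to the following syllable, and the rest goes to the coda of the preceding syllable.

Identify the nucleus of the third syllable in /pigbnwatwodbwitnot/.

Vowels present: i, a, o, i, o; each is a nucleus, giving 5 syllables.
The third nucleus (vowel 3 from the left) is /o/.

o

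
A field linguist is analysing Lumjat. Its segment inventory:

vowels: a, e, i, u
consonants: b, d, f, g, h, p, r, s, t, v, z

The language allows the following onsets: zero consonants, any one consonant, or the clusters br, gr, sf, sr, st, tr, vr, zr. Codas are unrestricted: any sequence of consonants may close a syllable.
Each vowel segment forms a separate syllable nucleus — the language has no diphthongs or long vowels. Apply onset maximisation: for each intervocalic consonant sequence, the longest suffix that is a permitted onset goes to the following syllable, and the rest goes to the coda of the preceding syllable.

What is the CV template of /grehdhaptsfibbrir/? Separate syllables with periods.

Nuclei (vowels): e, a, i, i → 4 syllables.
Between /e/ (V1) and /a/ (V2): cluster /hdh/ — the longest permitted-onset suffix is /h/; onset = /h/, preceding coda = /hd/.
Between /a/ (V2) and /i/ (V3): /ptsf/ — longest licit onset from the right is /sf/, leaving /pt/ as coda.
Between /i/ (V3) and /i/ (V4): /bbr/ splits as /b/ + /br/ (/br/ is the longest suffix that is a licit onset).
So the parse is grehd.hapt.sfib.brir.
Mapping each syllable to C/V: /grehd/ → CCVCC, /hapt/ → CVCC, /sfib/ → CCVC, /brir/ → CCVC.

CCVCC.CVCC.CCVC.CCVC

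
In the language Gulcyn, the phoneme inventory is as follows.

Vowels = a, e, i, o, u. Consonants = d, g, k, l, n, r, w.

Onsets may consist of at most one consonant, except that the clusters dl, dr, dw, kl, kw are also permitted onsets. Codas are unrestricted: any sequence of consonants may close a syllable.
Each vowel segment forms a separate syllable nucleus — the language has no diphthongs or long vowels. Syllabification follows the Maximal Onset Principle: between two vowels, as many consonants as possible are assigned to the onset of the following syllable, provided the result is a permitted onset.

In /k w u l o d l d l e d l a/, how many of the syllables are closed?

1

The vowels are u, o, e, a — 4 nuclei, so 4 syllables.
Between /u/ (V1) and /o/ (V2): just /l/ — single C goes to the following onset.
Between /o/ (V2) and /e/ (V3): cluster /dldl/ — the longest permitted-onset suffix is /dl/; onset = /dl/, preceding coda = /dl/.
Between /e/ (V3) and /a/ (V4): cluster /dl/ — /dl/ is itself a permitted onset, so the whole cluster goes right; preceding coda = ∅.
Result: kwu.lodl.dle.dla.
Classifying each syllable: /kwu/ (open), /lodl/ (closed), /dle/ (open), /dla/ (open).
Closed syllables: 1.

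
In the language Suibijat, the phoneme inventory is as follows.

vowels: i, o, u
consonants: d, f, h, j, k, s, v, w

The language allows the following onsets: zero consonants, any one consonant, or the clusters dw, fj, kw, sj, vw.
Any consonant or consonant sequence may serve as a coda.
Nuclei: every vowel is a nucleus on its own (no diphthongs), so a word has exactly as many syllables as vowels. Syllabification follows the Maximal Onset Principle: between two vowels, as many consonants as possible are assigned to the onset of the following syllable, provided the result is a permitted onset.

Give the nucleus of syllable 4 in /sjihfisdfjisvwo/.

Nuclei (vowels): i, i, i, o → 4 syllables.
The fourth nucleus (vowel 4 from the left) is /o/.

o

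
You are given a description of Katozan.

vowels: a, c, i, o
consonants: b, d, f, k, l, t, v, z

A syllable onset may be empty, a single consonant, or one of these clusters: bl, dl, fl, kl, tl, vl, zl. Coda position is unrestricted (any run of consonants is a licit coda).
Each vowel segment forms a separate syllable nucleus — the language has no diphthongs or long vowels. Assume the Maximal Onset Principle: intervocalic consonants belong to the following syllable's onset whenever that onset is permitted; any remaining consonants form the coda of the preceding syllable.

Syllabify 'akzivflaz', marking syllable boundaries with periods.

ak.ziv.flaz

Vowels present: a, i, a; each is a nucleus, giving 3 syllables.
σ1/σ2 boundary: /kz/ splits as /k/ + /z/ (/z/ is the longest suffix that is a licit onset).
σ2/σ3 boundary: /vfl/ splits as /v/ + /fl/ (/fl/ is the longest suffix that is a licit onset).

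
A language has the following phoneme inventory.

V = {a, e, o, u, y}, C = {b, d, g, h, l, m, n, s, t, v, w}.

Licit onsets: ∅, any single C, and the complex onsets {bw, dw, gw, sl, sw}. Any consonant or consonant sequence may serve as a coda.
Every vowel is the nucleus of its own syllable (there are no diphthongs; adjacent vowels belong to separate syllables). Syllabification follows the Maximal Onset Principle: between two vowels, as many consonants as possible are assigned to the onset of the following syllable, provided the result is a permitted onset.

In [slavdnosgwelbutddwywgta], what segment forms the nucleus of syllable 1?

Nuclei (vowels): a, o, e, u, y, a → 6 syllables.
The first nucleus (vowel 1 from the left) is /a/.

a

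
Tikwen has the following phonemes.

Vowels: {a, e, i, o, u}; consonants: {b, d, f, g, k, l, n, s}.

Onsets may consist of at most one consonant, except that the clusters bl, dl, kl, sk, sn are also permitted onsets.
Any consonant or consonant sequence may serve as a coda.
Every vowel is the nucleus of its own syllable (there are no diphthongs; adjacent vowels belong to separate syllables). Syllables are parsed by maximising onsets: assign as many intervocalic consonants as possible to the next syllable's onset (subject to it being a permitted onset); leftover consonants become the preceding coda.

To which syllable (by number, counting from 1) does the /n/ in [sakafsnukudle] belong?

The vowels are a, a, u, u, e — 5 nuclei, so 5 syllables.
/a…a/ gap (V1→V2): /k/ is a single consonant, so it becomes the next onset.
/a…u/ gap (V2→V3): /fsn/ splits as /f/ + /sn/ (/sn/ is the longest suffix that is a licit onset).
/u…u/ gap (V3→V4): /k/ is a single consonant, so it becomes the next onset.
/u…e/ gap (V4→V5): cluster /dl/ — /dl/ is itself a permitted onset, so the whole cluster goes right; preceding coda = ∅.
So the parse is sa.kaf.snu.ku.dle.
The /n/ is in the onset of syllable 3 (/snu/).

3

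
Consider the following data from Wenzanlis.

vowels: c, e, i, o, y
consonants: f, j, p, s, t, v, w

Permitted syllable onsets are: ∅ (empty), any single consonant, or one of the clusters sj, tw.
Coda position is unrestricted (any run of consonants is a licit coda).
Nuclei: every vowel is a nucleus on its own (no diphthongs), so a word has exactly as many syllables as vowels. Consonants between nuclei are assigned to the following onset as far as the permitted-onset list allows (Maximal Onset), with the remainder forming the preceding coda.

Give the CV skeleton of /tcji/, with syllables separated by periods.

CV.CV

Nuclei (vowels): c, i → 2 syllables.
/c…i/ gap (V1→V2): /j/ is a single consonant, so it becomes the next onset.
Syllabification: tc.ji.
Mapping each syllable to C/V: /tc/ → CV, /ji/ → CV.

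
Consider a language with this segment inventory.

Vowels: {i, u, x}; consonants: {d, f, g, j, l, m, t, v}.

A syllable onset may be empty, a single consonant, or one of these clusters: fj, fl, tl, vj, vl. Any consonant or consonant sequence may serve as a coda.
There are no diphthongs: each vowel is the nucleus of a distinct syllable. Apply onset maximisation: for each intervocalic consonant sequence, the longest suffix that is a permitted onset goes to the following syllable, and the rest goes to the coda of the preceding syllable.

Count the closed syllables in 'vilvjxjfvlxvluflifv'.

The vowels are i, x, x, u, i — 5 nuclei, so 5 syllables.
σ1/σ2 boundary: /lvj/ — longest licit onset from the right is /vj/, leaving /l/ as coda.
σ2/σ3 boundary: /jfvl/ splits as /jf/ + /vl/ (/vl/ is the longest suffix that is a licit onset).
σ3/σ4 boundary: /vl/ is a licit onset in full, so it all attaches to the next syllable.
σ4/σ5 boundary: cluster /fl/ — /fl/ is itself a permitted onset, so the whole cluster goes right; preceding coda = ∅.
Syllabification: vil.vjxjf.vlx.vlu.flifv.
Classifying each syllable: /vil/ (closed), /vjxjf/ (closed), /vlx/ (open), /vlu/ (open), /flifv/ (closed).
Closed syllables: 3.

3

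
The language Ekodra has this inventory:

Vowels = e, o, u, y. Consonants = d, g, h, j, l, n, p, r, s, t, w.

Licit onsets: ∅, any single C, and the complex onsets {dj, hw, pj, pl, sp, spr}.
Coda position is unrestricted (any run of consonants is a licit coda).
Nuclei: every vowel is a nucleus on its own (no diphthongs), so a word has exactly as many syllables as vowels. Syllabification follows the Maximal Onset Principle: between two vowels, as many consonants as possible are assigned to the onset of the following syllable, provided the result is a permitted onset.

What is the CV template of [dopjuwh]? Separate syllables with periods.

Vowels present: o, u; each is a nucleus, giving 2 syllables.
/o…u/ gap (V1→V2): /pj/ is a licit onset in full, so it all attaches to the next syllable.
Result: do.pjuwh.
Mapping each syllable to C/V: /do/ → CV, /pjuwh/ → CCVCC.

CV.CCVCC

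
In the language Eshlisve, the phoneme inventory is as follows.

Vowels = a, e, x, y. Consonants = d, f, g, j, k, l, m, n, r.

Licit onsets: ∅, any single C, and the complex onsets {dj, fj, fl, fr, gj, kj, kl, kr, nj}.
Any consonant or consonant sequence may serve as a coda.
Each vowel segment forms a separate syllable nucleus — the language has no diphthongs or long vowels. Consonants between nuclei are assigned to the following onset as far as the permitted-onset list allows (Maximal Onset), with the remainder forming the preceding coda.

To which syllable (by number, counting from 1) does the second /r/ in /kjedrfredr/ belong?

The vowels are e, e — 2 nuclei, so 2 syllables.
/e…e/ gap (V1→V2): /drfr/ — longest licit onset from the right is /fr/, leaving /dr/ as coda.
Putting it together: kjedr.fredr.
The second /r/ is in the onset of syllable 2 (/fredr/).

2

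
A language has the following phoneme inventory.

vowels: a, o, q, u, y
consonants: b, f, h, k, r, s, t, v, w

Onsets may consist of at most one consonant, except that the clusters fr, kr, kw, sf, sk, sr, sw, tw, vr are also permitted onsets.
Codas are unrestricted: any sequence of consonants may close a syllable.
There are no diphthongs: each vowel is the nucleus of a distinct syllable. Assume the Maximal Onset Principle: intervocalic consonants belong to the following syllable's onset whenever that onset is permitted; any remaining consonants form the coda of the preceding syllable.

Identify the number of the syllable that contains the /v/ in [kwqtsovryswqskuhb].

3

Nuclei (vowels): q, o, y, q, u → 5 syllables.
/q…o/ gap (V1→V2): cluster /ts/ — the longest permitted-onset suffix is /s/; onset = /s/, preceding coda = /t/.
/o…y/ gap (V2→V3): /vr/ is a licit onset in full, so it all attaches to the next syllable.
/y…q/ gap (V3→V4): /sw/ is a licit onset in full, so it all attaches to the next syllable.
/q…u/ gap (V4→V5): /sk/ is a licit onset in full, so it all attaches to the next syllable.
Result: kwqt.so.vry.swq.skuhb.
The /v/ is in the onset of syllable 3 (/vry/).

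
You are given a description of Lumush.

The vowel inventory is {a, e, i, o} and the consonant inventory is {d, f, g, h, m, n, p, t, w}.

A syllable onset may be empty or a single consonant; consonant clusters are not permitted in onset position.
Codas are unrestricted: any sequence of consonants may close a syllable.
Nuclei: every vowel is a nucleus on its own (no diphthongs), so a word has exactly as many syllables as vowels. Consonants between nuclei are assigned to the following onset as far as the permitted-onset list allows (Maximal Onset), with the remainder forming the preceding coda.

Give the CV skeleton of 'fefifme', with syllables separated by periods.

Nuclei (vowels): e, i, e → 3 syllables.
Between /e/ (V1) and /i/ (V2): /f/ → onset of the next syllable (single consonants are always licit onsets).
Between /i/ (V2) and /e/ (V3): /fm/ — longest licit onset from the right is /m/, leaving /f/ as coda.
So the parse is fe.fif.me.
Mapping each syllable to C/V: /fe/ → CV, /fif/ → CVC, /me/ → CV.

CV.CVC.CV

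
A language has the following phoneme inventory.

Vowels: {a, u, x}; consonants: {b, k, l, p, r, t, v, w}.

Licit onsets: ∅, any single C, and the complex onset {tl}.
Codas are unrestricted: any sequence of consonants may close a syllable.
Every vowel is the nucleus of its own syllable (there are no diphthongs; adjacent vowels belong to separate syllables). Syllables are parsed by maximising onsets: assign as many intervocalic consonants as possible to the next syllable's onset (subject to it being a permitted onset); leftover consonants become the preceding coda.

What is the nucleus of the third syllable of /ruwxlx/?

x

Nuclei (vowels): u, x, x → 3 syllables.
The third nucleus (vowel 3 from the left) is /x/.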